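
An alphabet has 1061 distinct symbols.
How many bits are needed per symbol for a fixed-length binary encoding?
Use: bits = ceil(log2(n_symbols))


log2(1061) = 10.0512
Bracket: 2^10 = 1024 < 1061 <= 2^11 = 2048
So ceil(log2(1061)) = 11

bits = ceil(log2(1061)) = ceil(10.0512) = 11 bits


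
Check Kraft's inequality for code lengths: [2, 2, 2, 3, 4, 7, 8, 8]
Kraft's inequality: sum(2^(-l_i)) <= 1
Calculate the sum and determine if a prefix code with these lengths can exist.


Sum = 2^(-2) + 2^(-2) + 2^(-2) + 2^(-3) + 2^(-4) + 2^(-7) + 2^(-8) + 2^(-8)
    = 0.25 + 0.25 + 0.25 + 0.125 + 0.0625 + 0.0078125 + 0.00390625 + 0.00390625
    = 244/256 = 0.953125
Since 0.953125 <= 1, Kraft's inequality IS satisfied.
A prefix code with these lengths CAN exist.

Kraft sum = 0.953125. Satisfied.


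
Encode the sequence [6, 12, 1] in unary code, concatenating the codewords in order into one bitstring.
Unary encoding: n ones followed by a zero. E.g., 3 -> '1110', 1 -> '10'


Encode each number as n ones followed by a terminating 0:
  6 -> 1111110 (7 bits)
  12 -> 1111111111110 (13 bits)
  1 -> 10 (2 bits)
Total length = 7 + 13 + 2 = 22 bits.

Unary([6, 12, 1]) = 1111110111111111111010 (22 bits)


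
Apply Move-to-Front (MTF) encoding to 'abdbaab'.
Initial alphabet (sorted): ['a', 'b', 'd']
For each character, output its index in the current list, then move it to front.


MTF encoding:
'a': index 0 in ['a', 'b', 'd'] -> ['a', 'b', 'd']
'b': index 1 in ['a', 'b', 'd'] -> ['b', 'a', 'd']
'd': index 2 in ['b', 'a', 'd'] -> ['d', 'b', 'a']
'b': index 1 in ['d', 'b', 'a'] -> ['b', 'd', 'a']
'a': index 2 in ['b', 'd', 'a'] -> ['a', 'b', 'd']
'a': index 0 in ['a', 'b', 'd'] -> ['a', 'b', 'd']
'b': index 1 in ['a', 'b', 'd'] -> ['b', 'a', 'd']


Output: [0, 1, 2, 1, 2, 0, 1]


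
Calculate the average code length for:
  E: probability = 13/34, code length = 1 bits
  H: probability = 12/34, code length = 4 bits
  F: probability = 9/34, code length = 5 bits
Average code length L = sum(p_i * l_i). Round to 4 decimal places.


Weighted contributions p_i * l_i:
  E: (13/34) * 1 = 13/34
  H: (12/34) * 4 = 48/34
  F: (9/34) * 5 = 45/34
Sum = (13 + 48 + 45)/34 = 106/34

L = 106/34 = 3.1176 bits/symbol


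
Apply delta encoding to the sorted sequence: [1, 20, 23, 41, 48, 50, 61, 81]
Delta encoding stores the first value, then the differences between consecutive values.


First value: 1
Deltas:
  20 - 1 = 19
  23 - 20 = 3
  41 - 23 = 18
  48 - 41 = 7
  50 - 48 = 2
  61 - 50 = 11
  81 - 61 = 20


Delta encoded: [1, 19, 3, 18, 7, 2, 11, 20]


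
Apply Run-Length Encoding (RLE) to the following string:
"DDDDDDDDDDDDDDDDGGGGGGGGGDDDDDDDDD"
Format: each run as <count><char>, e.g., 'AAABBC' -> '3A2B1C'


Scanning runs left to right:
  i=0: run of 'D' x 16 -> '16D'
  i=16: run of 'G' x 9 -> '9G'
  i=25: run of 'D' x 9 -> '9D'

RLE = 16D9G9D


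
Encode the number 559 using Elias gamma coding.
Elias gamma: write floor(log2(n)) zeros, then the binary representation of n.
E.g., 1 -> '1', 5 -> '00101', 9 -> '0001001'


num_bits = floor(log2(559)) + 1 = 10
leading_zeros = num_bits - 1 = 9
binary(559) = 1000101111

Elias gamma(559) = '000000000' + '1000101111' = 0000000001000101111 (19 bits)


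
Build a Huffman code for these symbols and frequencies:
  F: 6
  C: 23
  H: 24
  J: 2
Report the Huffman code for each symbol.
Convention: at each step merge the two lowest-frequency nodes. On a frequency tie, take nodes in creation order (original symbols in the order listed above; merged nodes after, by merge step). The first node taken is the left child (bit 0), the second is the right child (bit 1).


Huffman tree construction:
Step 1: Merge J(2) + F(6) = 8
Step 2: Merge (J+F)(8) + C(23) = 31
Step 3: Merge H(24) + ((J+F)+C)(31) = 55
Read each symbol's code off the tree from the root (left child = 0, right child = 1).

Codes:
  F: 101 (length 3)
  C: 11 (length 2)
  H: 0 (length 1)
  J: 100 (length 3)
Average code length: 94/55 = 1.7091 bits/symbol


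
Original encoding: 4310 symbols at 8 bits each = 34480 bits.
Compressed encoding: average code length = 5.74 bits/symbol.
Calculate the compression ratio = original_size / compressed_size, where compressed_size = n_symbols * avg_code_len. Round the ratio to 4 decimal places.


original_size = n_symbols * orig_bits = 4310 * 8 = 34480 bits
compressed_size = n_symbols * avg_code_len = 4310 * 5.74 = 24739.4 bits
ratio = original_size / compressed_size = 34480 / 24739.4 = 1.3937

Compression ratio = 1.3937


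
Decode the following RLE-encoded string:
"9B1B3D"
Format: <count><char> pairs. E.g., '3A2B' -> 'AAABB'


Expanding each <count><char> pair:
  9B -> 'BBBBBBBBB'
  1B -> 'B'
  3D -> 'DDD'

Decoded = BBBBBBBBBBDDD


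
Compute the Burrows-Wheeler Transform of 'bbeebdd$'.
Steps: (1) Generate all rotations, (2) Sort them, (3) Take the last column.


Rotations (sorted):
  0: $bbeebdd -> last char: d
  1: bbeebdd$ -> last char: $
  2: bdd$bbee -> last char: e
  3: beebdd$b -> last char: b
  4: d$bbeebd -> last char: d
  5: dd$bbeeb -> last char: b
  6: ebdd$bbe -> last char: e
  7: eebdd$bb -> last char: b


BWT = d$ebdbeb


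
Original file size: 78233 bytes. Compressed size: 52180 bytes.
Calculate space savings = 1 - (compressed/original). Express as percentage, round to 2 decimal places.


ratio = compressed/original = 52180/78233 = 0.666982
savings = 1 - ratio = 1 - 0.666982 = 0.333018
as a percentage: 0.333018 * 100 = 33.3%

Space savings = 1 - 52180/78233 = 33.3%


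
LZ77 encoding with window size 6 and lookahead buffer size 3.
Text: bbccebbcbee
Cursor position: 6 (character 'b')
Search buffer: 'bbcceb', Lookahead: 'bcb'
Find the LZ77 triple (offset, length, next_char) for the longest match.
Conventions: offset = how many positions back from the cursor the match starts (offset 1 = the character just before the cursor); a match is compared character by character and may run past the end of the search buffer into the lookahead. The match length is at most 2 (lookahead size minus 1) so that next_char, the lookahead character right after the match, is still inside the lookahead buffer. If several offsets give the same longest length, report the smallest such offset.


Try each offset into the search buffer:
  offset=1 (pos 5, char 'b'): match length 1
  offset=2 (pos 4, char 'e'): match length 0
  offset=3 (pos 3, char 'c'): match length 0
  offset=4 (pos 2, char 'c'): match length 0
  offset=5 (pos 1, char 'b'): match length 2
  offset=6 (pos 0, char 'b'): match length 1
Longest match has length 2 at offset 5.
next_char = character at position 6 + 2 = 8 -> 'b'

Best match: offset=5, length=2 (matching 'bc' starting at position 1)
LZ77 triple: (5, 2, 'b')


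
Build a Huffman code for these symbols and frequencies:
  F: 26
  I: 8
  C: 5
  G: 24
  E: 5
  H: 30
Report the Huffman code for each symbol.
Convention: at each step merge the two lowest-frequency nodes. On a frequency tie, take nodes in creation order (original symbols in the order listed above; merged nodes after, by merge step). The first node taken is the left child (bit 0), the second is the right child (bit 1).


Huffman tree construction:
Step 1: Merge C(5) + E(5) = 10
Step 2: Merge I(8) + (C+E)(10) = 18
Step 3: Merge (I+(C+E))(18) + G(24) = 42
Step 4: Merge F(26) + H(30) = 56
Step 5: Merge ((I+(C+E))+G)(42) + (F+H)(56) = 98
Read each symbol's code off the tree from the root (left child = 0, right child = 1).

Codes:
  F: 10 (length 2)
  I: 000 (length 3)
  C: 0010 (length 4)
  G: 01 (length 2)
  E: 0011 (length 4)
  H: 11 (length 2)
Average code length: 224/98 = 2.2857 bits/symbol


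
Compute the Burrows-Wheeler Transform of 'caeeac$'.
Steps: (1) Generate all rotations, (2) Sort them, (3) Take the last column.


Rotations (sorted):
  0: $caeeac -> last char: c
  1: ac$caee -> last char: e
  2: aeeac$c -> last char: c
  3: c$caeea -> last char: a
  4: caeeac$ -> last char: $
  5: eac$cae -> last char: e
  6: eeac$ca -> last char: a


BWT = ceca$ea


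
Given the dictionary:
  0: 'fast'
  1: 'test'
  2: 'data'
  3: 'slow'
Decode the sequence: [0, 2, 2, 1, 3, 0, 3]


Look up each index in the dictionary:
  0 -> 'fast'
  2 -> 'data'
  2 -> 'data'
  1 -> 'test'
  3 -> 'slow'
  0 -> 'fast'
  3 -> 'slow'

Decoded: "fast data data test slow fast slow"


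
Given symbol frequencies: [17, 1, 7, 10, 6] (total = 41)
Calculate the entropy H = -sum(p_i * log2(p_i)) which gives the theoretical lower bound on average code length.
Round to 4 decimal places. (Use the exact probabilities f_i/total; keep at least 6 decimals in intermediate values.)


Per-symbol terms -p_i * log2(p_i) with p_i = f_i/41:
  p = 17/41 = 0.414634: log2(p) = -1.270089, -p*log2(p) = 0.526622
  p = 1/41 = 0.024390: log2(p) = -5.357552, -p*log2(p) = 0.130672
  p = 7/41 = 0.170732: log2(p) = -2.550197, -p*log2(p) = 0.435400
  p = 10/41 = 0.243902: log2(p) = -2.035624, -p*log2(p) = 0.496494
  p = 6/41 = 0.146341: log2(p) = -2.772590, -p*log2(p) = 0.405745
H = 0.526622 + 0.130672 + 0.435400 + 0.496494 + 0.405745 = 1.994933

H = 1.9949 bits/symbol


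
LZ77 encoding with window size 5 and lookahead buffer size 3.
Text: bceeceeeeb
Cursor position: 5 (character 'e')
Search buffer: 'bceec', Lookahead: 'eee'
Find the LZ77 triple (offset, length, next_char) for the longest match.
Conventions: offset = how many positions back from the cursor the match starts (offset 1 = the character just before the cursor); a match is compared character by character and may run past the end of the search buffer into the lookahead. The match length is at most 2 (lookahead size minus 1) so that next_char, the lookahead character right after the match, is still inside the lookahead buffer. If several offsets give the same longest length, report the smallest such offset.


Try each offset into the search buffer:
  offset=1 (pos 4, char 'c'): match length 0
  offset=2 (pos 3, char 'e'): match length 1
  offset=3 (pos 2, char 'e'): match length 2
  offset=4 (pos 1, char 'c'): match length 0
  offset=5 (pos 0, char 'b'): match length 0
Longest match has length 2 at offset 3.
next_char = character at position 5 + 2 = 7 -> 'e'

Best match: offset=3, length=2 (matching 'ee' starting at position 2)
LZ77 triple: (3, 2, 'e')


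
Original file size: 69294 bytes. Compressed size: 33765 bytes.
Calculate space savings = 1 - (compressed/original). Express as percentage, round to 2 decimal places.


ratio = compressed/original = 33765/69294 = 0.487272
savings = 1 - ratio = 1 - 0.487272 = 0.512728
as a percentage: 0.512728 * 100 = 51.27%

Space savings = 1 - 33765/69294 = 51.27%


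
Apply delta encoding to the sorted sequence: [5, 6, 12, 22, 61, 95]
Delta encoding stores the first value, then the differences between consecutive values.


First value: 5
Deltas:
  6 - 5 = 1
  12 - 6 = 6
  22 - 12 = 10
  61 - 22 = 39
  95 - 61 = 34


Delta encoded: [5, 1, 6, 10, 39, 34]


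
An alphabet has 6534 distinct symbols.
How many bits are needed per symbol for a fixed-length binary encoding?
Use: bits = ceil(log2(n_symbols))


log2(6534) = 12.6738
Bracket: 2^12 = 4096 < 6534 <= 2^13 = 8192
So ceil(log2(6534)) = 13

bits = ceil(log2(6534)) = ceil(12.6738) = 13 bits


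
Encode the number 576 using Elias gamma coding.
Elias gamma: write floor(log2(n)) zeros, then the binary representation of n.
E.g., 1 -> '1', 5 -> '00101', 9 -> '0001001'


num_bits = floor(log2(576)) + 1 = 10
leading_zeros = num_bits - 1 = 9
binary(576) = 1001000000

Elias gamma(576) = '000000000' + '1001000000' = 0000000001001000000 (19 bits)


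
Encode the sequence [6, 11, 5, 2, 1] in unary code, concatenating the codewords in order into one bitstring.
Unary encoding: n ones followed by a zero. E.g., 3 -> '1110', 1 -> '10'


Encode each number as n ones followed by a terminating 0:
  6 -> 1111110 (7 bits)
  11 -> 111111111110 (12 bits)
  5 -> 111110 (6 bits)
  2 -> 110 (3 bits)
  1 -> 10 (2 bits)
Total length = 7 + 12 + 6 + 3 + 2 = 30 bits.

Unary([6, 11, 5, 2, 1]) = 111111011111111111011111011010 (30 bits)


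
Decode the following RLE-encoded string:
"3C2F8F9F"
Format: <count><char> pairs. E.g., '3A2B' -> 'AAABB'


Expanding each <count><char> pair:
  3C -> 'CCC'
  2F -> 'FF'
  8F -> 'FFFFFFFF'
  9F -> 'FFFFFFFFF'

Decoded = CCCFFFFFFFFFFFFFFFFFFF


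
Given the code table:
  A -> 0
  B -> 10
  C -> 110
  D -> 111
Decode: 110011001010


Decoding:
110 -> C
0 -> A
110 -> C
0 -> A
10 -> B
10 -> B


Result: CACABB


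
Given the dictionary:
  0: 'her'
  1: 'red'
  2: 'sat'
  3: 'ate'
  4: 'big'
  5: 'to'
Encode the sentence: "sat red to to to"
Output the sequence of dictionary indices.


Look up each word in the dictionary:
  'sat' -> 2
  'red' -> 1
  'to' -> 5
  'to' -> 5
  'to' -> 5

Encoded: [2, 1, 5, 5, 5]


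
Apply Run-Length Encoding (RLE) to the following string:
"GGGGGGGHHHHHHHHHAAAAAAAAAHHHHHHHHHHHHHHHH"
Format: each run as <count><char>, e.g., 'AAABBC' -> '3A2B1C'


Scanning runs left to right:
  i=0: run of 'G' x 7 -> '7G'
  i=7: run of 'H' x 9 -> '9H'
  i=16: run of 'A' x 9 -> '9A'
  i=25: run of 'H' x 16 -> '16H'

RLE = 7G9H9A16H


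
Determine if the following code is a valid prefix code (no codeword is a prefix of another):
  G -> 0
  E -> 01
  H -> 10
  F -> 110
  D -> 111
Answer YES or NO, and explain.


Checking each pair (does one codeword prefix another?):
  G='0' vs E='01': prefix -- VIOLATION

NO -- this is NOT a valid prefix code. G (0) is a prefix of E (01).


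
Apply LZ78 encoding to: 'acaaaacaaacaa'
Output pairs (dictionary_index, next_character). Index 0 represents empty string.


LZ78 encoding steps:
Dictionary: {0: ''}
Step 1: w='' (idx 0), next='a' -> output (0, 'a'), add 'a' as idx 1
Step 2: w='' (idx 0), next='c' -> output (0, 'c'), add 'c' as idx 2
Step 3: w='a' (idx 1), next='a' -> output (1, 'a'), add 'aa' as idx 3
Step 4: w='aa' (idx 3), next='c' -> output (3, 'c'), add 'aac' as idx 4
Step 5: w='aa' (idx 3), next='a' -> output (3, 'a'), add 'aaa' as idx 5
Step 6: w='c' (idx 2), next='a' -> output (2, 'a'), add 'ca' as idx 6
Step 7: w='a' (idx 1), end of input -> output (1, '')


Encoded: [(0, 'a'), (0, 'c'), (1, 'a'), (3, 'c'), (3, 'a'), (2, 'a'), (1, '')]


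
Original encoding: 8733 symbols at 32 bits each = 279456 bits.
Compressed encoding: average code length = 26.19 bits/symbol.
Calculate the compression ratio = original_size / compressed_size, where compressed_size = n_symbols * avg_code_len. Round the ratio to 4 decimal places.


original_size = n_symbols * orig_bits = 8733 * 32 = 279456 bits
compressed_size = n_symbols * avg_code_len = 8733 * 26.19 = 228717.27 bits
ratio = original_size / compressed_size = 279456 / 228717.27 = 1.2218

Compression ratio = 1.2218


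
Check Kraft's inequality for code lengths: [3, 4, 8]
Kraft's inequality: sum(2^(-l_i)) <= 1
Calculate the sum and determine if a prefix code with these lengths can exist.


Sum = 2^(-3) + 2^(-4) + 2^(-8)
    = 0.125 + 0.0625 + 0.00390625
    = 49/256 = 0.19140625
Since 0.19140625 <= 1, Kraft's inequality IS satisfied.
A prefix code with these lengths CAN exist.

Kraft sum = 0.19140625. Satisfied.


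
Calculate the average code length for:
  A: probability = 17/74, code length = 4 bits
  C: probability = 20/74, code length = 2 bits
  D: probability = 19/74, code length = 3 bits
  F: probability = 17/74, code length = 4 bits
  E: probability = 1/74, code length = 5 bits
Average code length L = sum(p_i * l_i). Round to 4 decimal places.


Weighted contributions p_i * l_i:
  A: (17/74) * 4 = 68/74
  C: (20/74) * 2 = 40/74
  D: (19/74) * 3 = 57/74
  F: (17/74) * 4 = 68/74
  E: (1/74) * 5 = 5/74
Sum = (68 + 40 + 57 + 68 + 5)/74 = 238/74

L = 238/74 = 3.2162 bits/symbol


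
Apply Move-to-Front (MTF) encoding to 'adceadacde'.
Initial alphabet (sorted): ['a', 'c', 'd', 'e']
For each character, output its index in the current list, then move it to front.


MTF encoding:
'a': index 0 in ['a', 'c', 'd', 'e'] -> ['a', 'c', 'd', 'e']
'd': index 2 in ['a', 'c', 'd', 'e'] -> ['d', 'a', 'c', 'e']
'c': index 2 in ['d', 'a', 'c', 'e'] -> ['c', 'd', 'a', 'e']
'e': index 3 in ['c', 'd', 'a', 'e'] -> ['e', 'c', 'd', 'a']
'a': index 3 in ['e', 'c', 'd', 'a'] -> ['a', 'e', 'c', 'd']
'd': index 3 in ['a', 'e', 'c', 'd'] -> ['d', 'a', 'e', 'c']
'a': index 1 in ['d', 'a', 'e', 'c'] -> ['a', 'd', 'e', 'c']
'c': index 3 in ['a', 'd', 'e', 'c'] -> ['c', 'a', 'd', 'e']
'd': index 2 in ['c', 'a', 'd', 'e'] -> ['d', 'c', 'a', 'e']
'e': index 3 in ['d', 'c', 'a', 'e'] -> ['e', 'd', 'c', 'a']


Output: [0, 2, 2, 3, 3, 3, 1, 3, 2, 3]


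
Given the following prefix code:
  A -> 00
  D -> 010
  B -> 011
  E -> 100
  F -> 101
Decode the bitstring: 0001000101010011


Decoding step by step:
Bits 00 -> A
Bits 010 -> D
Bits 00 -> A
Bits 101 -> F
Bits 010 -> D
Bits 011 -> B


Decoded message: ADAFDB


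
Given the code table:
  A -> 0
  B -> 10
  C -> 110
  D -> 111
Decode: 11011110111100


Decoding:
110 -> C
111 -> D
10 -> B
111 -> D
10 -> B
0 -> A


Result: CDBDBA


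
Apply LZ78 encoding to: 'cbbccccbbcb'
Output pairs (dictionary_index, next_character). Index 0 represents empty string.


LZ78 encoding steps:
Dictionary: {0: ''}
Step 1: w='' (idx 0), next='c' -> output (0, 'c'), add 'c' as idx 1
Step 2: w='' (idx 0), next='b' -> output (0, 'b'), add 'b' as idx 2
Step 3: w='b' (idx 2), next='c' -> output (2, 'c'), add 'bc' as idx 3
Step 4: w='c' (idx 1), next='c' -> output (1, 'c'), add 'cc' as idx 4
Step 5: w='c' (idx 1), next='b' -> output (1, 'b'), add 'cb' as idx 5
Step 6: w='bc' (idx 3), next='b' -> output (3, 'b'), add 'bcb' as idx 6


Encoded: [(0, 'c'), (0, 'b'), (2, 'c'), (1, 'c'), (1, 'b'), (3, 'b')]


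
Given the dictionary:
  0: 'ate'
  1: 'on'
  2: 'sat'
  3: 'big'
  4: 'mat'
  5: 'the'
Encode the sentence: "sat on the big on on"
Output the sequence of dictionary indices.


Look up each word in the dictionary:
  'sat' -> 2
  'on' -> 1
  'the' -> 5
  'big' -> 3
  'on' -> 1
  'on' -> 1

Encoded: [2, 1, 5, 3, 1, 1]


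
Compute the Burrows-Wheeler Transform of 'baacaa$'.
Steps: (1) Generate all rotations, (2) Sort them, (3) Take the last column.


Rotations (sorted):
  0: $baacaa -> last char: a
  1: a$baaca -> last char: a
  2: aa$baac -> last char: c
  3: aacaa$b -> last char: b
  4: acaa$ba -> last char: a
  5: baacaa$ -> last char: $
  6: caa$baa -> last char: a


BWT = aacba$a


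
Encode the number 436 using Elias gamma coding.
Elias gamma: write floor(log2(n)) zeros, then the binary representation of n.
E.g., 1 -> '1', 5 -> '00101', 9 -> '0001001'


num_bits = floor(log2(436)) + 1 = 9
leading_zeros = num_bits - 1 = 8
binary(436) = 110110100

Elias gamma(436) = '00000000' + '110110100' = 00000000110110100 (17 bits)


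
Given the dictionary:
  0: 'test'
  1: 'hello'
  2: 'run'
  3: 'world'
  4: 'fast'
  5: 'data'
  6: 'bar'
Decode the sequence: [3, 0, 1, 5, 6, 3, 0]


Look up each index in the dictionary:
  3 -> 'world'
  0 -> 'test'
  1 -> 'hello'
  5 -> 'data'
  6 -> 'bar'
  3 -> 'world'
  0 -> 'test'

Decoded: "world test hello data bar world test"


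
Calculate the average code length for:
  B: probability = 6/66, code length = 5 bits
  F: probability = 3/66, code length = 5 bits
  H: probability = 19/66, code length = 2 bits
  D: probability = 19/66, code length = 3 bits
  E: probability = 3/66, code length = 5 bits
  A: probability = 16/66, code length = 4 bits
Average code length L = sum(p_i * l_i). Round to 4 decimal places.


Weighted contributions p_i * l_i:
  B: (6/66) * 5 = 30/66
  F: (3/66) * 5 = 15/66
  H: (19/66) * 2 = 38/66
  D: (19/66) * 3 = 57/66
  E: (3/66) * 5 = 15/66
  A: (16/66) * 4 = 64/66
Sum = (30 + 15 + 38 + 57 + 15 + 64)/66 = 219/66

L = 219/66 = 3.3182 bits/symbol


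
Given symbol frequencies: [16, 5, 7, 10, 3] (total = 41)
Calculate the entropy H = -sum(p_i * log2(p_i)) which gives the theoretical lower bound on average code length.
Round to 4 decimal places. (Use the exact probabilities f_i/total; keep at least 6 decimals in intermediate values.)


Per-symbol terms -p_i * log2(p_i) with p_i = f_i/41:
  p = 16/41 = 0.390244: log2(p) = -1.357552, -p*log2(p) = 0.529776
  p = 5/41 = 0.121951: log2(p) = -3.035624, -p*log2(p) = 0.370198
  p = 7/41 = 0.170732: log2(p) = -2.550197, -p*log2(p) = 0.435400
  p = 10/41 = 0.243902: log2(p) = -2.035624, -p*log2(p) = 0.496494
  p = 3/41 = 0.073171: log2(p) = -3.772590, -p*log2(p) = 0.276043
H = 0.529776 + 0.370198 + 0.435400 + 0.496494 + 0.276043 = 2.107911

H = 2.1079 bits/symbol


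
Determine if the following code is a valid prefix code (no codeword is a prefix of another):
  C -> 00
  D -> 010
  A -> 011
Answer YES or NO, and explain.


Checking each pair (does one codeword prefix another?):
  C='00' vs D='010': no prefix
  C='00' vs A='011': no prefix
  D='010' vs C='00': no prefix
  D='010' vs A='011': no prefix
  A='011' vs C='00': no prefix
  A='011' vs D='010': no prefix
No violation found over all pairs.

YES -- this is a valid prefix code. No codeword is a prefix of any other codeword.


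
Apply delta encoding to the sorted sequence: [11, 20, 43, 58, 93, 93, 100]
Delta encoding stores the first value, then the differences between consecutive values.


First value: 11
Deltas:
  20 - 11 = 9
  43 - 20 = 23
  58 - 43 = 15
  93 - 58 = 35
  93 - 93 = 0
  100 - 93 = 7


Delta encoded: [11, 9, 23, 15, 35, 0, 7]


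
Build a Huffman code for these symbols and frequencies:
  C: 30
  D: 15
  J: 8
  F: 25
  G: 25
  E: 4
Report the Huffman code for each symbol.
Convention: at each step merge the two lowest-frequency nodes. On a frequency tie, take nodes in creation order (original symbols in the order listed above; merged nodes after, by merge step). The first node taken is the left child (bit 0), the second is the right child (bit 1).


Huffman tree construction:
Step 1: Merge E(4) + J(8) = 12
Step 2: Merge (E+J)(12) + D(15) = 27
Step 3: Merge F(25) + G(25) = 50
Step 4: Merge ((E+J)+D)(27) + C(30) = 57
Step 5: Merge (F+G)(50) + (((E+J)+D)+C)(57) = 107
Read each symbol's code off the tree from the root (left child = 0, right child = 1).

Codes:
  C: 11 (length 2)
  D: 101 (length 3)
  J: 1001 (length 4)
  F: 00 (length 2)
  G: 01 (length 2)
  E: 1000 (length 4)
Average code length: 253/107 = 2.3645 bits/symbol


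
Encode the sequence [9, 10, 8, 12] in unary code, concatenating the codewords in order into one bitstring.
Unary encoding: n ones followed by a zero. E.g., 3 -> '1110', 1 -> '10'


Encode each number as n ones followed by a terminating 0:
  9 -> 1111111110 (10 bits)
  10 -> 11111111110 (11 bits)
  8 -> 111111110 (9 bits)
  12 -> 1111111111110 (13 bits)
Total length = 10 + 11 + 9 + 13 = 43 bits.

Unary([9, 10, 8, 12]) = 1111111110111111111101111111101111111111110 (43 bits)


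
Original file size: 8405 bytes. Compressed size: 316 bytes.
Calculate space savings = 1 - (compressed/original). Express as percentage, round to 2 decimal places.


ratio = compressed/original = 316/8405 = 0.037597
savings = 1 - ratio = 1 - 0.037597 = 0.962403
as a percentage: 0.962403 * 100 = 96.24%

Space savings = 1 - 316/8405 = 96.24%


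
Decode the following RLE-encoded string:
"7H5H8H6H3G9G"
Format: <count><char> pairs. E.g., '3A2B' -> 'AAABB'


Expanding each <count><char> pair:
  7H -> 'HHHHHHH'
  5H -> 'HHHHH'
  8H -> 'HHHHHHHH'
  6H -> 'HHHHHH'
  3G -> 'GGG'
  9G -> 'GGGGGGGGG'

Decoded = HHHHHHHHHHHHHHHHHHHHHHHHHHGGGGGGGGGGGG


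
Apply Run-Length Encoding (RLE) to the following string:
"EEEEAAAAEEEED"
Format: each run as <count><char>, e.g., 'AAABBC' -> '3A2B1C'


Scanning runs left to right:
  i=0: run of 'E' x 4 -> '4E'
  i=4: run of 'A' x 4 -> '4A'
  i=8: run of 'E' x 4 -> '4E'
  i=12: run of 'D' x 1 -> '1D'

RLE = 4E4A4E1D


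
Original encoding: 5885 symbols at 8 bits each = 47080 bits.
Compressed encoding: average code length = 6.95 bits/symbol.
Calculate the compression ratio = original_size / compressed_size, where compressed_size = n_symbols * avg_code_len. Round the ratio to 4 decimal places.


original_size = n_symbols * orig_bits = 5885 * 8 = 47080 bits
compressed_size = n_symbols * avg_code_len = 5885 * 6.95 = 40900.75 bits
ratio = original_size / compressed_size = 47080 / 40900.75 = 1.1511

Compression ratio = 1.1511


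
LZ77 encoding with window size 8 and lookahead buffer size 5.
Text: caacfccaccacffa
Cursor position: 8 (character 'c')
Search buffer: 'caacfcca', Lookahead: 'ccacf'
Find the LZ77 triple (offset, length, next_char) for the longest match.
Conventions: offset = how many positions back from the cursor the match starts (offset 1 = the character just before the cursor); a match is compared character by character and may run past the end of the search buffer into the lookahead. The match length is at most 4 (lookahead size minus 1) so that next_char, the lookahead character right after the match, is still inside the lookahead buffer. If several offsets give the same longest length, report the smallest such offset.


Try each offset into the search buffer:
  offset=1 (pos 7, char 'a'): match length 0
  offset=2 (pos 6, char 'c'): match length 1
  offset=3 (pos 5, char 'c'): match length 4
  offset=4 (pos 4, char 'f'): match length 0
  offset=5 (pos 3, char 'c'): match length 1
  offset=6 (pos 2, char 'a'): match length 0
  offset=7 (pos 1, char 'a'): match length 0
  offset=8 (pos 0, char 'c'): match length 1
Longest match has length 4 at offset 3.
next_char = character at position 8 + 4 = 12 -> 'f'

Best match: offset=3, length=4 (matching 'ccac' starting at position 5)
LZ77 triple: (3, 4, 'f')


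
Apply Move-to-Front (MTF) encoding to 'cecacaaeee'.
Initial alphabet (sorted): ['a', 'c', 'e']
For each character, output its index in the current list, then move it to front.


MTF encoding:
'c': index 1 in ['a', 'c', 'e'] -> ['c', 'a', 'e']
'e': index 2 in ['c', 'a', 'e'] -> ['e', 'c', 'a']
'c': index 1 in ['e', 'c', 'a'] -> ['c', 'e', 'a']
'a': index 2 in ['c', 'e', 'a'] -> ['a', 'c', 'e']
'c': index 1 in ['a', 'c', 'e'] -> ['c', 'a', 'e']
'a': index 1 in ['c', 'a', 'e'] -> ['a', 'c', 'e']
'a': index 0 in ['a', 'c', 'e'] -> ['a', 'c', 'e']
'e': index 2 in ['a', 'c', 'e'] -> ['e', 'a', 'c']
'e': index 0 in ['e', 'a', 'c'] -> ['e', 'a', 'c']
'e': index 0 in ['e', 'a', 'c'] -> ['e', 'a', 'c']


Output: [1, 2, 1, 2, 1, 1, 0, 2, 0, 0]


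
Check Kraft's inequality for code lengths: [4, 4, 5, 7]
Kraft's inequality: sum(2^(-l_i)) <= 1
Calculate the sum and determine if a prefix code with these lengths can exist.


Sum = 2^(-4) + 2^(-4) + 2^(-5) + 2^(-7)
    = 0.0625 + 0.0625 + 0.03125 + 0.0078125
    = 21/128 = 0.1640625
Since 0.1640625 <= 1, Kraft's inequality IS satisfied.
A prefix code with these lengths CAN exist.

Kraft sum = 0.1640625. Satisfied.


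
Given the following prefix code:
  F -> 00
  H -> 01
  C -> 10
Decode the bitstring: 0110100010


Decoding step by step:
Bits 01 -> H
Bits 10 -> C
Bits 10 -> C
Bits 00 -> F
Bits 10 -> C


Decoded message: HCCFC


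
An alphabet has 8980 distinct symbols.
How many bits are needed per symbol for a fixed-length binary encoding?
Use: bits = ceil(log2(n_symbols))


log2(8980) = 13.1325
Bracket: 2^13 = 8192 < 8980 <= 2^14 = 16384
So ceil(log2(8980)) = 14

bits = ceil(log2(8980)) = ceil(13.1325) = 14 bits


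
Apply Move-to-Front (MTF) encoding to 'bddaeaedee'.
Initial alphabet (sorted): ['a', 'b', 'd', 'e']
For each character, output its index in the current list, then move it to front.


MTF encoding:
'b': index 1 in ['a', 'b', 'd', 'e'] -> ['b', 'a', 'd', 'e']
'd': index 2 in ['b', 'a', 'd', 'e'] -> ['d', 'b', 'a', 'e']
'd': index 0 in ['d', 'b', 'a', 'e'] -> ['d', 'b', 'a', 'e']
'a': index 2 in ['d', 'b', 'a', 'e'] -> ['a', 'd', 'b', 'e']
'e': index 3 in ['a', 'd', 'b', 'e'] -> ['e', 'a', 'd', 'b']
'a': index 1 in ['e', 'a', 'd', 'b'] -> ['a', 'e', 'd', 'b']
'e': index 1 in ['a', 'e', 'd', 'b'] -> ['e', 'a', 'd', 'b']
'd': index 2 in ['e', 'a', 'd', 'b'] -> ['d', 'e', 'a', 'b']
'e': index 1 in ['d', 'e', 'a', 'b'] -> ['e', 'd', 'a', 'b']
'e': index 0 in ['e', 'd', 'a', 'b'] -> ['e', 'd', 'a', 'b']


Output: [1, 2, 0, 2, 3, 1, 1, 2, 1, 0]


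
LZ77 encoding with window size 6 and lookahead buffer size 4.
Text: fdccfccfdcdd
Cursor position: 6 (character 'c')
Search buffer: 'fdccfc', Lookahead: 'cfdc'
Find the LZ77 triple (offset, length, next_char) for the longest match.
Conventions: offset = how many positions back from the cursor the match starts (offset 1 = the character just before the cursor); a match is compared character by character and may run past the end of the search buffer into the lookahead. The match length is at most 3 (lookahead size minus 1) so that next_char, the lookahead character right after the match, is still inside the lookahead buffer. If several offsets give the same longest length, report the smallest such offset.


Try each offset into the search buffer:
  offset=1 (pos 5, char 'c'): match length 1
  offset=2 (pos 4, char 'f'): match length 0
  offset=3 (pos 3, char 'c'): match length 2
  offset=4 (pos 2, char 'c'): match length 1
  offset=5 (pos 1, char 'd'): match length 0
  offset=6 (pos 0, char 'f'): match length 0
Longest match has length 2 at offset 3.
next_char = character at position 6 + 2 = 8 -> 'd'

Best match: offset=3, length=2 (matching 'cf' starting at position 3)
LZ77 triple: (3, 2, 'd')


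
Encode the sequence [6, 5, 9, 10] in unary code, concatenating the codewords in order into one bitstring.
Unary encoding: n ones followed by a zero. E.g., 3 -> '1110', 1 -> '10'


Encode each number as n ones followed by a terminating 0:
  6 -> 1111110 (7 bits)
  5 -> 111110 (6 bits)
  9 -> 1111111110 (10 bits)
  10 -> 11111111110 (11 bits)
Total length = 7 + 6 + 10 + 11 = 34 bits.

Unary([6, 5, 9, 10]) = 1111110111110111111111011111111110 (34 bits)


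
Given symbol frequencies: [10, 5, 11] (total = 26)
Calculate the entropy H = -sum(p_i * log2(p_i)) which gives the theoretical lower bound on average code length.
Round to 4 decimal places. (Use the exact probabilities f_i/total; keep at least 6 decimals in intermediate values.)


Per-symbol terms -p_i * log2(p_i) with p_i = f_i/26:
  p = 10/26 = 0.384615: log2(p) = -1.378512, -p*log2(p) = 0.530197
  p = 5/26 = 0.192308: log2(p) = -2.378512, -p*log2(p) = 0.457406
  p = 11/26 = 0.423077: log2(p) = -1.241008, -p*log2(p) = 0.525042
H = 0.530197 + 0.457406 + 0.525042 = 1.512645

H = 1.5126 bits/symbol


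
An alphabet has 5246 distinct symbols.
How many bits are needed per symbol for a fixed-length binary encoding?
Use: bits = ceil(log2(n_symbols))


log2(5246) = 12.357
Bracket: 2^12 = 4096 < 5246 <= 2^13 = 8192
So ceil(log2(5246)) = 13

bits = ceil(log2(5246)) = ceil(12.357) = 13 bits


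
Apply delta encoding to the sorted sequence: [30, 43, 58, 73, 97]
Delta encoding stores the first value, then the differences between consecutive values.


First value: 30
Deltas:
  43 - 30 = 13
  58 - 43 = 15
  73 - 58 = 15
  97 - 73 = 24


Delta encoded: [30, 13, 15, 15, 24]


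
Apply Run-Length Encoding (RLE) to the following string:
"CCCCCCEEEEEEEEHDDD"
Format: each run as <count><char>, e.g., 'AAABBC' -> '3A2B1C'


Scanning runs left to right:
  i=0: run of 'C' x 6 -> '6C'
  i=6: run of 'E' x 8 -> '8E'
  i=14: run of 'H' x 1 -> '1H'
  i=15: run of 'D' x 3 -> '3D'

RLE = 6C8E1H3D


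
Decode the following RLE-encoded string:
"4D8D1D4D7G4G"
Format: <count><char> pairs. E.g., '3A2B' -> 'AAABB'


Expanding each <count><char> pair:
  4D -> 'DDDD'
  8D -> 'DDDDDDDD'
  1D -> 'D'
  4D -> 'DDDD'
  7G -> 'GGGGGGG'
  4G -> 'GGGG'

Decoded = DDDDDDDDDDDDDDDDDGGGGGGGGGGG


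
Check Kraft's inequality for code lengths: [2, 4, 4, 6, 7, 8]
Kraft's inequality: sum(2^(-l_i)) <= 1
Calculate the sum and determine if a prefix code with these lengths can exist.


Sum = 2^(-2) + 2^(-4) + 2^(-4) + 2^(-6) + 2^(-7) + 2^(-8)
    = 0.25 + 0.0625 + 0.0625 + 0.015625 + 0.0078125 + 0.00390625
    = 103/256 = 0.40234375
Since 0.40234375 <= 1, Kraft's inequality IS satisfied.
A prefix code with these lengths CAN exist.

Kraft sum = 0.40234375. Satisfied.


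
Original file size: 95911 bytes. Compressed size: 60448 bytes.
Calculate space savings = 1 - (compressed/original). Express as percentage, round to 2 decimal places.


ratio = compressed/original = 60448/95911 = 0.630251
savings = 1 - ratio = 1 - 0.630251 = 0.369749
as a percentage: 0.369749 * 100 = 36.97%

Space savings = 1 - 60448/95911 = 36.97%


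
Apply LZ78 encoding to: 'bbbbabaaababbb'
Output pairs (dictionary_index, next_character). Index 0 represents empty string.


LZ78 encoding steps:
Dictionary: {0: ''}
Step 1: w='' (idx 0), next='b' -> output (0, 'b'), add 'b' as idx 1
Step 2: w='b' (idx 1), next='b' -> output (1, 'b'), add 'bb' as idx 2
Step 3: w='b' (idx 1), next='a' -> output (1, 'a'), add 'ba' as idx 3
Step 4: w='ba' (idx 3), next='a' -> output (3, 'a'), add 'baa' as idx 4
Step 5: w='' (idx 0), next='a' -> output (0, 'a'), add 'a' as idx 5
Step 6: w='ba' (idx 3), next='b' -> output (3, 'b'), add 'bab' as idx 6
Step 7: w='bb' (idx 2), end of input -> output (2, '')


Encoded: [(0, 'b'), (1, 'b'), (1, 'a'), (3, 'a'), (0, 'a'), (3, 'b'), (2, '')]


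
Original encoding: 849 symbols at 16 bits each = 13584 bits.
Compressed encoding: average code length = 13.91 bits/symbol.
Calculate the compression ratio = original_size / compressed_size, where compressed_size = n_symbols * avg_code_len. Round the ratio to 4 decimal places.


original_size = n_symbols * orig_bits = 849 * 16 = 13584 bits
compressed_size = n_symbols * avg_code_len = 849 * 13.91 = 11809.59 bits
ratio = original_size / compressed_size = 13584 / 11809.59 = 1.1503

Compression ratio = 1.1503


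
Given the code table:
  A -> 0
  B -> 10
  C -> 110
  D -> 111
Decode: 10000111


Decoding:
10 -> B
0 -> A
0 -> A
0 -> A
111 -> D


Result: BAAAD


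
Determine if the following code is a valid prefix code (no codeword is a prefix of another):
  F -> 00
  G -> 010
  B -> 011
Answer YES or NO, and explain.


Checking each pair (does one codeword prefix another?):
  F='00' vs G='010': no prefix
  F='00' vs B='011': no prefix
  G='010' vs F='00': no prefix
  G='010' vs B='011': no prefix
  B='011' vs F='00': no prefix
  B='011' vs G='010': no prefix
No violation found over all pairs.

YES -- this is a valid prefix code. No codeword is a prefix of any other codeword.


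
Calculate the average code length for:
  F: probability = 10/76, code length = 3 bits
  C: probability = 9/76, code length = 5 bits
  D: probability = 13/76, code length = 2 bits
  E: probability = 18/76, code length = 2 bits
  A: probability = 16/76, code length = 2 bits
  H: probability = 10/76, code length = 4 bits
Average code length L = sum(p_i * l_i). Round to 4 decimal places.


Weighted contributions p_i * l_i:
  F: (10/76) * 3 = 30/76
  C: (9/76) * 5 = 45/76
  D: (13/76) * 2 = 26/76
  E: (18/76) * 2 = 36/76
  A: (16/76) * 2 = 32/76
  H: (10/76) * 4 = 40/76
Sum = (30 + 45 + 26 + 36 + 32 + 40)/76 = 209/76

L = 209/76 = 2.7500 bits/symbol


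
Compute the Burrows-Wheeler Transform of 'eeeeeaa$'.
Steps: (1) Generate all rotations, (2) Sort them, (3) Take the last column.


Rotations (sorted):
  0: $eeeeeaa -> last char: a
  1: a$eeeeea -> last char: a
  2: aa$eeeee -> last char: e
  3: eaa$eeee -> last char: e
  4: eeaa$eee -> last char: e
  5: eeeaa$ee -> last char: e
  6: eeeeaa$e -> last char: e
  7: eeeeeaa$ -> last char: $


BWT = aaeeeee$


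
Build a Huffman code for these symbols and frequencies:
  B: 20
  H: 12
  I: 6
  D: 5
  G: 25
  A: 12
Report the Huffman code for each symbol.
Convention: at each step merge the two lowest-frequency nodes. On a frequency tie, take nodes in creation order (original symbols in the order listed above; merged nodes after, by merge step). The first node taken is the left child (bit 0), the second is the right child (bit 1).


Huffman tree construction:
Step 1: Merge D(5) + I(6) = 11
Step 2: Merge (D+I)(11) + H(12) = 23
Step 3: Merge A(12) + B(20) = 32
Step 4: Merge ((D+I)+H)(23) + G(25) = 48
Step 5: Merge (A+B)(32) + (((D+I)+H)+G)(48) = 80
Read each symbol's code off the tree from the root (left child = 0, right child = 1).

Codes:
  B: 01 (length 2)
  H: 101 (length 3)
  I: 1001 (length 4)
  D: 1000 (length 4)
  G: 11 (length 2)
  A: 00 (length 2)
Average code length: 194/80 = 2.4250 bits/symbol


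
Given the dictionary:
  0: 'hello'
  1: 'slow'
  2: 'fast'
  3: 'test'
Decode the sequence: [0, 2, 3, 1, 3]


Look up each index in the dictionary:
  0 -> 'hello'
  2 -> 'fast'
  3 -> 'test'
  1 -> 'slow'
  3 -> 'test'

Decoded: "hello fast test slow test"


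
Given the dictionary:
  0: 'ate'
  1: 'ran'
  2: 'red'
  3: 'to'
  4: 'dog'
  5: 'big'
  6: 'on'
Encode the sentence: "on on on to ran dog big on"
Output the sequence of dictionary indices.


Look up each word in the dictionary:
  'on' -> 6
  'on' -> 6
  'on' -> 6
  'to' -> 3
  'ran' -> 1
  'dog' -> 4
  'big' -> 5
  'on' -> 6

Encoded: [6, 6, 6, 3, 1, 4, 5, 6]


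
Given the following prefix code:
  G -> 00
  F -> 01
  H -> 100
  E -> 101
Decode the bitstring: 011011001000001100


Decoding step by step:
Bits 01 -> F
Bits 101 -> E
Bits 100 -> H
Bits 100 -> H
Bits 00 -> G
Bits 01 -> F
Bits 100 -> H


Decoded message: FEHHGFH


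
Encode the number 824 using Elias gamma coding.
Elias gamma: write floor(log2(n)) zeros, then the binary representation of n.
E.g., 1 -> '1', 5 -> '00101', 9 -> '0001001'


num_bits = floor(log2(824)) + 1 = 10
leading_zeros = num_bits - 1 = 9
binary(824) = 1100111000

Elias gamma(824) = '000000000' + '1100111000' = 0000000001100111000 (19 bits)


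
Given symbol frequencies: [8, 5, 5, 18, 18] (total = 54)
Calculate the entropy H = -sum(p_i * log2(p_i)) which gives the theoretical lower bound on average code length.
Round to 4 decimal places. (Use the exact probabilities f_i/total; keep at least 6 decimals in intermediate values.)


Per-symbol terms -p_i * log2(p_i) with p_i = f_i/54:
  p = 8/54 = 0.148148: log2(p) = -2.754888, -p*log2(p) = 0.408131
  p = 5/54 = 0.092593: log2(p) = -3.432959, -p*log2(p) = 0.317867
  p = 5/54 = 0.092593: log2(p) = -3.432959, -p*log2(p) = 0.317867
  p = 18/54 = 0.333333: log2(p) = -1.584963, -p*log2(p) = 0.528321
  p = 18/54 = 0.333333: log2(p) = -1.584963, -p*log2(p) = 0.528321
H = 0.408131 + 0.317867 + 0.317867 + 0.528321 + 0.528321 = 2.100507

H = 2.1005 bits/symbol


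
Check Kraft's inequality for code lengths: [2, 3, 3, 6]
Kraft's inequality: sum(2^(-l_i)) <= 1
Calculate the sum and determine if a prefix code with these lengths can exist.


Sum = 2^(-2) + 2^(-3) + 2^(-3) + 2^(-6)
    = 0.25 + 0.125 + 0.125 + 0.015625
    = 33/64 = 0.515625
Since 0.515625 <= 1, Kraft's inequality IS satisfied.
A prefix code with these lengths CAN exist.

Kraft sum = 0.515625. Satisfied.


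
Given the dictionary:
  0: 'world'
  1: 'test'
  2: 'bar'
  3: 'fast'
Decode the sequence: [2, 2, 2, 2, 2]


Look up each index in the dictionary:
  2 -> 'bar'
  2 -> 'bar'
  2 -> 'bar'
  2 -> 'bar'
  2 -> 'bar'

Decoded: "bar bar bar bar bar"


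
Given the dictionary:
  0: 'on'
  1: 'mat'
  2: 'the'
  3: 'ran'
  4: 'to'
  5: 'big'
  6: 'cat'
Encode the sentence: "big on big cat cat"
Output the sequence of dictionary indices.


Look up each word in the dictionary:
  'big' -> 5
  'on' -> 0
  'big' -> 5
  'cat' -> 6
  'cat' -> 6

Encoded: [5, 0, 5, 6, 6]


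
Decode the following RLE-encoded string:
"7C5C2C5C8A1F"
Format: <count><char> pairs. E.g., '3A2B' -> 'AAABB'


Expanding each <count><char> pair:
  7C -> 'CCCCCCC'
  5C -> 'CCCCC'
  2C -> 'CC'
  5C -> 'CCCCC'
  8A -> 'AAAAAAAA'
  1F -> 'F'

Decoded = CCCCCCCCCCCCCCCCCCCAAAAAAAAF


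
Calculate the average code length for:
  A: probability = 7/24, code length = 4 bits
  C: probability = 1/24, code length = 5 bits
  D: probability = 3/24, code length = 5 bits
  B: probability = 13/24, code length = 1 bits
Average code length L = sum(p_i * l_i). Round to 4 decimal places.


Weighted contributions p_i * l_i:
  A: (7/24) * 4 = 28/24
  C: (1/24) * 5 = 5/24
  D: (3/24) * 5 = 15/24
  B: (13/24) * 1 = 13/24
Sum = (28 + 5 + 15 + 13)/24 = 61/24

L = 61/24 = 2.5417 bits/symbol
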